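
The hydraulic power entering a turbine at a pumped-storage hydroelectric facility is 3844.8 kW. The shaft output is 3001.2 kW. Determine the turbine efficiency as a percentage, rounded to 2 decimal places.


Turbine efficiency = (output power / input power) * 100
eta = (3001.2 / 3844.8) * 100
eta = 78.06%

78.06


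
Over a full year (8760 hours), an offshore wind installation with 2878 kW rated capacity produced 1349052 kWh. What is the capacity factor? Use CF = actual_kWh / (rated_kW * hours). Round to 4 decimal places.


Capacity factor = actual output / maximum possible output
Maximum possible = rated * hours = 2878 * 8760 = 25211280 kWh
CF = 1349052 / 25211280
CF = 0.0535

0.0535


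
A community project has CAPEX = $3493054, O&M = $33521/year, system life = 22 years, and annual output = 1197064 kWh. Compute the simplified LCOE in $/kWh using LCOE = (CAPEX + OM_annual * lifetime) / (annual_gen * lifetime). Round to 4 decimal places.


Total cost = CAPEX + OM * lifetime = 3493054 + 33521 * 22 = 3493054 + 737462 = 4230516
Total generation = annual * lifetime = 1197064 * 22 = 26335408 kWh
LCOE = 4230516 / 26335408
LCOE = 0.1606 $/kWh

0.1606


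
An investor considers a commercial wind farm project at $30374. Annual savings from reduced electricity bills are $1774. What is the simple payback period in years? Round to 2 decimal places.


Simple payback period = initial cost / annual savings
Payback = 30374 / 1774
Payback = 17.12 years

17.12


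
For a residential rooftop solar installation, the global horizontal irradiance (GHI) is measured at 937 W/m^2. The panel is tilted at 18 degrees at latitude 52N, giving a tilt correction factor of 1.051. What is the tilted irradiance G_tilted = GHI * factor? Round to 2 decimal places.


Identify the given values:
  GHI = 937 W/m^2, tilt correction factor = 1.051
Apply the formula G_tilted = GHI * factor:
  G_tilted = 937 * 1.051
  G_tilted = 984.79 W/m^2

984.79


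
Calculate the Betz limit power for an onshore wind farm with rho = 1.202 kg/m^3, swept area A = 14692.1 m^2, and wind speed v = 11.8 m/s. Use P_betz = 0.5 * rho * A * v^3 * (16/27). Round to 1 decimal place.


The Betz coefficient Cp_max = 16/27 = 0.5926
v^3 = 11.8^3 = 1643.032
P_betz = 0.5 * rho * A * v^3 * Cp_max
P_betz = 0.5 * 1.202 * 14692.1 * 1643.032 * 0.5926
P_betz = 8597270.4 W

8597270.4


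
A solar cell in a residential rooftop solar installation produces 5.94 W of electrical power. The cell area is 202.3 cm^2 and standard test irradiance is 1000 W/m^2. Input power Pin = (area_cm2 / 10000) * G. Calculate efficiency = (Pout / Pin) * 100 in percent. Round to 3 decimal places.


First compute the input power:
  Pin = area_cm2 / 10000 * G = 202.3 / 10000 * 1000 = 20.23 W
Then compute efficiency:
  Efficiency = (Pout / Pin) * 100 = (5.94 / 20.23) * 100
  Efficiency = 29.362%

29.362


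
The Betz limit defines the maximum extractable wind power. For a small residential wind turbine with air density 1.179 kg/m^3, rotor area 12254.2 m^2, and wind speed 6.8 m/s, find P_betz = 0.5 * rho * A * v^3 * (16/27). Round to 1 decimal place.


The Betz coefficient Cp_max = 16/27 = 0.5926
v^3 = 6.8^3 = 314.432
P_betz = 0.5 * rho * A * v^3 * Cp_max
P_betz = 0.5 * 1.179 * 12254.2 * 314.432 * 0.5926
P_betz = 1346020.7 W

1346020.7


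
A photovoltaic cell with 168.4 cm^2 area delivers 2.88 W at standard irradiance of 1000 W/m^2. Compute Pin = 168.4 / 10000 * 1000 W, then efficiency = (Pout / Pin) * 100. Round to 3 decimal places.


First compute the input power:
  Pin = area_cm2 / 10000 * G = 168.4 / 10000 * 1000 = 16.84 W
Then compute efficiency:
  Efficiency = (Pout / Pin) * 100 = (2.88 / 16.84) * 100
  Efficiency = 17.102%

17.102


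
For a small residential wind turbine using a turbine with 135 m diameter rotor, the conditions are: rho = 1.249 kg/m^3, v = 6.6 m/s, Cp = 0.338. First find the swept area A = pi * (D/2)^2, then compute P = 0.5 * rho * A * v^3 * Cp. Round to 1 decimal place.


Step 1 -- Compute swept area:
  A = pi * (D/2)^2 = pi * (135/2)^2 = 14313.88 m^2
Step 2 -- Apply wind power equation:
  P = 0.5 * rho * A * v^3 * Cp
  v^3 = 6.6^3 = 287.496
  P = 0.5 * 1.249 * 14313.88 * 287.496 * 0.338
  P = 868637.1 W

868637.1


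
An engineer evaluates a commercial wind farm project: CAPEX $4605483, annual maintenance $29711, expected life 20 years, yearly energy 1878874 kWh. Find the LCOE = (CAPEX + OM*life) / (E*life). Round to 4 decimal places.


Total cost = CAPEX + OM * lifetime = 4605483 + 29711 * 20 = 4605483 + 594220 = 5199703
Total generation = annual * lifetime = 1878874 * 20 = 37577480 kWh
LCOE = 5199703 / 37577480
LCOE = 0.1384 $/kWh

0.1384


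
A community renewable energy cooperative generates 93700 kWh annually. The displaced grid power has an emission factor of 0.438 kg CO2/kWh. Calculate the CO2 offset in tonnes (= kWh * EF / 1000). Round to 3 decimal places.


CO2 offset in kg = generation * emission_factor
CO2 offset = 93700 * 0.438 = 41040.6 kg
Convert to tonnes:
  CO2 offset = 41040.6 / 1000 = 41.041 tonnes

41.041


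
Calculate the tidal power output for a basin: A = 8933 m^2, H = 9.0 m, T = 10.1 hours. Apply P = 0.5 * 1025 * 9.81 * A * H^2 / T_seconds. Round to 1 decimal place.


Convert period to seconds: T = 10.1 * 3600 = 36360.0 s
H^2 = 9.0^2 = 81.0
P = 0.5 * rho * g * A * H^2 / T
P = 0.5 * 1025 * 9.81 * 8933 * 81.0 / 36360.0
P = 100051.0 W

100051.0


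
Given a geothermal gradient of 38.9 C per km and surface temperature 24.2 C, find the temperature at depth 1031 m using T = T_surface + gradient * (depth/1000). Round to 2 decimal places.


Convert depth to km: 1031 / 1000 = 1.031 km
Temperature increase = gradient * depth_km = 38.9 * 1.031 = 40.11 C
Temperature at depth = T_surface + delta_T = 24.2 + 40.11
T = 64.31 C

64.31


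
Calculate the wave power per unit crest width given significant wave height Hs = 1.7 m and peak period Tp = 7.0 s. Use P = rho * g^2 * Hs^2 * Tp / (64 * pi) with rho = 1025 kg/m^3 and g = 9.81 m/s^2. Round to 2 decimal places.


Apply wave power formula:
  g^2 = 9.81^2 = 96.2361
  Hs^2 = 1.7^2 = 2.89
  Numerator = rho * g^2 * Hs^2 * Tp = 1025 * 96.2361 * 2.89 * 7.0 = 1995527.71
  Denominator = 64 * pi = 201.0619
  P = 1995527.71 / 201.0619 = 9924.94 W/m

9924.94


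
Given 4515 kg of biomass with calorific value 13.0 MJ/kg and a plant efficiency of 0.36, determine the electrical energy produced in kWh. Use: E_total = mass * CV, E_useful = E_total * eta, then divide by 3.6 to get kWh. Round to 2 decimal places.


Total energy = mass * CV = 4515 * 13.0 = 58695.0 MJ
Useful energy = total * eta = 58695.0 * 0.36 = 21130.2 MJ
Convert to kWh: 21130.2 / 3.6
Useful energy = 5869.50 kWh

5869.50


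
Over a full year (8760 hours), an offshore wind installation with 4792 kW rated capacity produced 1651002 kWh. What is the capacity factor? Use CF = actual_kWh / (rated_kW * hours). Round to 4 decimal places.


Capacity factor = actual output / maximum possible output
Maximum possible = rated * hours = 4792 * 8760 = 41977920 kWh
CF = 1651002 / 41977920
CF = 0.0393

0.0393


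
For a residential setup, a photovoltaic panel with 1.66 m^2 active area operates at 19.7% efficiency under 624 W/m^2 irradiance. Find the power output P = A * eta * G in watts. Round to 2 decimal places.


Use the solar power formula P = A * eta * G.
Given: A = 1.66 m^2, eta = 0.197, G = 624 W/m^2
P = 1.66 * 0.197 * 624
P = 204.06 W

204.06


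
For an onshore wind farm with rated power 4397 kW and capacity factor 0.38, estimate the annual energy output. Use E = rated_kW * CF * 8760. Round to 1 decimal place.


Annual energy = rated_kW * capacity_factor * hours_per_year
Given: P_rated = 4397 kW, CF = 0.38, hours = 8760
E = 4397 * 0.38 * 8760
E = 14636733.6 kWh

14636733.6


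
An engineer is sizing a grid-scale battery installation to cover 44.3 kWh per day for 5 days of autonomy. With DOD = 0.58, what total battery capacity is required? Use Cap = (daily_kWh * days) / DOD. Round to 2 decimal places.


Total energy needed = daily * days = 44.3 * 5 = 221.5 kWh
Account for depth of discharge:
  Cap = total_energy / DOD = 221.5 / 0.58
  Cap = 381.90 kWh

381.90


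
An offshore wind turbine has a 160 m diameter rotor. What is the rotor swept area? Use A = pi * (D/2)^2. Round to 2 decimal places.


Compute the rotor radius:
  r = D / 2 = 160 / 2 = 80.0 m
Calculate swept area:
  A = pi * r^2 = pi * 80.0^2
  A = 20106.19 m^2

20106.19


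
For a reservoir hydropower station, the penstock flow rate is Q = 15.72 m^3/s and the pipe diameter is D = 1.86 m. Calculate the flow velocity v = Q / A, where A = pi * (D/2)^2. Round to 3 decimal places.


Compute pipe cross-sectional area:
  A = pi * (D/2)^2 = pi * (1.86/2)^2 = 2.7172 m^2
Calculate velocity:
  v = Q / A = 15.72 / 2.7172
  v = 5.785 m/s

5.785


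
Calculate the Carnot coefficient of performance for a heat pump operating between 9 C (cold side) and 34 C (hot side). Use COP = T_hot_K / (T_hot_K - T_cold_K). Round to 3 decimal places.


Convert to Kelvin:
  T_hot = 34 + 273.15 = 307.15 K
  T_cold = 9 + 273.15 = 282.15 K
Apply Carnot COP formula:
  COP = T_hot_K / (T_hot_K - T_cold_K) = 307.15 / 25.0
  COP = 12.286

12.286


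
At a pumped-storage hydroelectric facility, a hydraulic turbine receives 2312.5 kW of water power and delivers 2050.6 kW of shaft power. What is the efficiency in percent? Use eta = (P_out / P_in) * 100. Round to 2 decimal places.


Turbine efficiency = (output power / input power) * 100
eta = (2050.6 / 2312.5) * 100
eta = 88.67%

88.67


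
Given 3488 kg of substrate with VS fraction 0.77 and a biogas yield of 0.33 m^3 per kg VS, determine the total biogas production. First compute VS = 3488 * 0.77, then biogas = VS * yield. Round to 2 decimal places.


Compute volatile solids:
  VS = mass * VS_fraction = 3488 * 0.77 = 2685.76 kg
Calculate biogas volume:
  Biogas = VS * specific_yield = 2685.76 * 0.33
  Biogas = 886.30 m^3

886.30


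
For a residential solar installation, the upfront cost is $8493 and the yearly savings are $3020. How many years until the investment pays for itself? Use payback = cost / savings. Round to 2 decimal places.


Simple payback period = initial cost / annual savings
Payback = 8493 / 3020
Payback = 2.81 years

2.81


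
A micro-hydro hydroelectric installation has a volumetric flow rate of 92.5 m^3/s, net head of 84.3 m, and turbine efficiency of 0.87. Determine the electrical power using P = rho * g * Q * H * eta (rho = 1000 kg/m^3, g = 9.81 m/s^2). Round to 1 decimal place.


Apply the hydropower formula P = rho * g * Q * H * eta
rho * g = 1000 * 9.81 = 9810.0
P = 9810.0 * 92.5 * 84.3 * 0.87
P = 66551456.9 W

66551456.9


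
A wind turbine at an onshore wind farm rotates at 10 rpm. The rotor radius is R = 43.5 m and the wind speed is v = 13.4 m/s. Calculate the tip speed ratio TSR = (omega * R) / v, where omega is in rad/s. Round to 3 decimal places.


Convert rotational speed to rad/s:
  omega = 10 * 2 * pi / 60 = 1.0472 rad/s
Compute tip speed:
  v_tip = omega * R = 1.0472 * 43.5 = 45.553 m/s
Tip speed ratio:
  TSR = v_tip / v_wind = 45.553 / 13.4 = 3.399

3.399


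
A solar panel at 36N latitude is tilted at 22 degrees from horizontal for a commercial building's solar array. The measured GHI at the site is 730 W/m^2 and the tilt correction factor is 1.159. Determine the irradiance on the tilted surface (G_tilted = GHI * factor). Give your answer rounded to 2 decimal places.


Identify the given values:
  GHI = 730 W/m^2, tilt correction factor = 1.159
Apply the formula G_tilted = GHI * factor:
  G_tilted = 730 * 1.159
  G_tilted = 846.07 W/m^2

846.07


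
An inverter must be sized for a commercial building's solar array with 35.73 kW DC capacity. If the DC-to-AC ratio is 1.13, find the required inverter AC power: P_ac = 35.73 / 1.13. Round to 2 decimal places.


The inverter AC capacity is determined by the DC/AC ratio.
Given: P_dc = 35.73 kW, DC/AC ratio = 1.13
P_ac = P_dc / ratio = 35.73 / 1.13
P_ac = 31.62 kW

31.62


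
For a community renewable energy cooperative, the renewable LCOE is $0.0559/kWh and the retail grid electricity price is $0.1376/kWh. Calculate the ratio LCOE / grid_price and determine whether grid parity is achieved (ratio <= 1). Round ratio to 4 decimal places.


Compare LCOE to grid price:
  LCOE = $0.0559/kWh, Grid price = $0.1376/kWh
  Ratio = LCOE / grid_price = 0.0559 / 0.1376 = 0.4063
  Grid parity achieved (ratio <= 1)? yes

0.4063


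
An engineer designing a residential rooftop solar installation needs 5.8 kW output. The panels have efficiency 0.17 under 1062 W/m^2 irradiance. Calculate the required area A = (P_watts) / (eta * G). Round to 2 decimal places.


Convert target power to watts: P = 5.8 * 1000 = 5800.0 W
Compute denominator: eta * G = 0.17 * 1062 = 180.54
Required area A = P / (eta * G) = 5800.0 / 180.54
A = 32.13 m^2

32.13


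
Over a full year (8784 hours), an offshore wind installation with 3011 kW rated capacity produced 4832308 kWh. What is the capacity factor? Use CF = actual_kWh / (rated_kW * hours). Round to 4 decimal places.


Capacity factor = actual output / maximum possible output
Maximum possible = rated * hours = 3011 * 8784 = 26448624 kWh
CF = 4832308 / 26448624
CF = 0.1827

0.1827


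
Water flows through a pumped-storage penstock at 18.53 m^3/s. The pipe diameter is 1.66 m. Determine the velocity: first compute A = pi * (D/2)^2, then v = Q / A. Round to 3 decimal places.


Compute pipe cross-sectional area:
  A = pi * (D/2)^2 = pi * (1.66/2)^2 = 2.1642 m^2
Calculate velocity:
  v = Q / A = 18.53 / 2.1642
  v = 8.562 m/s

8.562


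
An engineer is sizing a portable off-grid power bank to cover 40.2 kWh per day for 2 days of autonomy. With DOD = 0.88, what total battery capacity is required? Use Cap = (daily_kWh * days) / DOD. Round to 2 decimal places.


Total energy needed = daily * days = 40.2 * 2 = 80.4 kWh
Account for depth of discharge:
  Cap = total_energy / DOD = 80.4 / 0.88
  Cap = 91.36 kWh

91.36


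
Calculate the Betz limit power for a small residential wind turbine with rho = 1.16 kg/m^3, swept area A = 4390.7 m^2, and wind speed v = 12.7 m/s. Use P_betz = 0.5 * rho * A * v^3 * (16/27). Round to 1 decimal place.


The Betz coefficient Cp_max = 16/27 = 0.5926
v^3 = 12.7^3 = 2048.383
P_betz = 0.5 * rho * A * v^3 * Cp_max
P_betz = 0.5 * 1.16 * 4390.7 * 2048.383 * 0.5926
P_betz = 3091214.5 W

3091214.5


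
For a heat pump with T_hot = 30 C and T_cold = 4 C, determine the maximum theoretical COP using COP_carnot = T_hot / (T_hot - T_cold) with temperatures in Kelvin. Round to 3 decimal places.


Convert to Kelvin:
  T_hot = 30 + 273.15 = 303.15 K
  T_cold = 4 + 273.15 = 277.15 K
Apply Carnot COP formula:
  COP = T_hot_K / (T_hot_K - T_cold_K) = 303.15 / 26.0
  COP = 11.660

11.660


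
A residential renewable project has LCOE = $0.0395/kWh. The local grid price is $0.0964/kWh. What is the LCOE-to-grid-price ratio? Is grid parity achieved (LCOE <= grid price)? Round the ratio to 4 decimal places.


Compare LCOE to grid price:
  LCOE = $0.0395/kWh, Grid price = $0.0964/kWh
  Ratio = LCOE / grid_price = 0.0395 / 0.0964 = 0.4098
  Grid parity achieved (ratio <= 1)? yes

0.4098


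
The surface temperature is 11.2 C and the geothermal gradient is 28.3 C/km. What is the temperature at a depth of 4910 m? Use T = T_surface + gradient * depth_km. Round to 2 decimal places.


Convert depth to km: 4910 / 1000 = 4.91 km
Temperature increase = gradient * depth_km = 28.3 * 4.91 = 138.95 C
Temperature at depth = T_surface + delta_T = 11.2 + 138.95
T = 150.15 C

150.15


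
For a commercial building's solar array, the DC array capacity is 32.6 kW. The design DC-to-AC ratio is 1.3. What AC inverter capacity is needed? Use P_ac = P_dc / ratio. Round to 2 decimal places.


The inverter AC capacity is determined by the DC/AC ratio.
Given: P_dc = 32.6 kW, DC/AC ratio = 1.3
P_ac = P_dc / ratio = 32.6 / 1.3
P_ac = 25.08 kW

25.08


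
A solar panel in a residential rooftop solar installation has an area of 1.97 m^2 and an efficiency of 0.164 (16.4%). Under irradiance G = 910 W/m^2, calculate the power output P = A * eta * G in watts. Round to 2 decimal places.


Use the solar power formula P = A * eta * G.
Given: A = 1.97 m^2, eta = 0.164, G = 910 W/m^2
P = 1.97 * 0.164 * 910
P = 294.00 W

294.00


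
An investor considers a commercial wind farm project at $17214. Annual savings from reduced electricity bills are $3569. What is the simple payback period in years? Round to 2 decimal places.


Simple payback period = initial cost / annual savings
Payback = 17214 / 3569
Payback = 4.82 years

4.82


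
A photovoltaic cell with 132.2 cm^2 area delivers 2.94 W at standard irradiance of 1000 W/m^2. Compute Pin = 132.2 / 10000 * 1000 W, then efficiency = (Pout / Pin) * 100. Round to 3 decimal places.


First compute the input power:
  Pin = area_cm2 / 10000 * G = 132.2 / 10000 * 1000 = 13.22 W
Then compute efficiency:
  Efficiency = (Pout / Pin) * 100 = (2.94 / 13.22) * 100
  Efficiency = 22.239%

22.239


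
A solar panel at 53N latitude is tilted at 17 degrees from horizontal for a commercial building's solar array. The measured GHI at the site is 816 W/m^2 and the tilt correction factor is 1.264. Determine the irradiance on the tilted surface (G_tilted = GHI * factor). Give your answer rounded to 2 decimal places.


Identify the given values:
  GHI = 816 W/m^2, tilt correction factor = 1.264
Apply the formula G_tilted = GHI * factor:
  G_tilted = 816 * 1.264
  G_tilted = 1031.42 W/m^2

1031.42


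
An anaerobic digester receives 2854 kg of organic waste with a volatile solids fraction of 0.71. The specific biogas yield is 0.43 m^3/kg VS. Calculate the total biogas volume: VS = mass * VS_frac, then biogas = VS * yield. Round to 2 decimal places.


Compute volatile solids:
  VS = mass * VS_fraction = 2854 * 0.71 = 2026.34 kg
Calculate biogas volume:
  Biogas = VS * specific_yield = 2026.34 * 0.43
  Biogas = 871.33 m^3

871.33


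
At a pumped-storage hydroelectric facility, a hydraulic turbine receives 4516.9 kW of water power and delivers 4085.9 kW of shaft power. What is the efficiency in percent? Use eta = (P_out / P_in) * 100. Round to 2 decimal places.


Turbine efficiency = (output power / input power) * 100
eta = (4085.9 / 4516.9) * 100
eta = 90.46%

90.46


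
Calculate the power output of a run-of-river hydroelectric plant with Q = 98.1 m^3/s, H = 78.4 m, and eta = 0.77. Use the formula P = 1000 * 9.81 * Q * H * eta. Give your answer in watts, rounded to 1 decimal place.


Apply the hydropower formula P = rho * g * Q * H * eta
rho * g = 1000 * 9.81 = 9810.0
P = 9810.0 * 98.1 * 78.4 * 0.77
P = 58095808.8 W

58095808.8


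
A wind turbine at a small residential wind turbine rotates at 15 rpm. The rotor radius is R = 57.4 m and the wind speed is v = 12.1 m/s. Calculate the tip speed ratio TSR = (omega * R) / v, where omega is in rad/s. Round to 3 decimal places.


Convert rotational speed to rad/s:
  omega = 15 * 2 * pi / 60 = 1.5708 rad/s
Compute tip speed:
  v_tip = omega * R = 1.5708 * 57.4 = 90.164 m/s
Tip speed ratio:
  TSR = v_tip / v_wind = 90.164 / 12.1 = 7.452

7.452


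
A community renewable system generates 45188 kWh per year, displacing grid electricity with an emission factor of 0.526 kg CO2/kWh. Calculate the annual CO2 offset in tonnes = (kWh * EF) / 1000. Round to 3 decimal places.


CO2 offset in kg = generation * emission_factor
CO2 offset = 45188 * 0.526 = 23768.89 kg
Convert to tonnes:
  CO2 offset = 23768.89 / 1000 = 23.769 tonnes

23.769


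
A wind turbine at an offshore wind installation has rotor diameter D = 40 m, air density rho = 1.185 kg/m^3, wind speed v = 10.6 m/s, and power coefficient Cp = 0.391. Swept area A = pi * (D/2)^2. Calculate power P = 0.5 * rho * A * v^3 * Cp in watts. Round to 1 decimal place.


Step 1 -- Compute swept area:
  A = pi * (D/2)^2 = pi * (40/2)^2 = 1256.64 m^2
Step 2 -- Apply wind power equation:
  P = 0.5 * rho * A * v^3 * Cp
  v^3 = 10.6^3 = 1191.016
  P = 0.5 * 1.185 * 1256.64 * 1191.016 * 0.391
  P = 346730.9 W

346730.9


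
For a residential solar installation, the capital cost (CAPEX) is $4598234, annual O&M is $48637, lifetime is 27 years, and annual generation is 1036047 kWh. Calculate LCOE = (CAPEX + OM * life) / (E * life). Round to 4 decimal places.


Total cost = CAPEX + OM * lifetime = 4598234 + 48637 * 27 = 4598234 + 1313199 = 5911433
Total generation = annual * lifetime = 1036047 * 27 = 27973269 kWh
LCOE = 5911433 / 27973269
LCOE = 0.2113 $/kWh

0.2113


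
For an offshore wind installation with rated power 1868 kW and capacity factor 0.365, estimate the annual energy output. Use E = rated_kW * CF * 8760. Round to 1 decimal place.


Annual energy = rated_kW * capacity_factor * hours_per_year
Given: P_rated = 1868 kW, CF = 0.365, hours = 8760
E = 1868 * 0.365 * 8760
E = 5972743.2 kWh

5972743.2


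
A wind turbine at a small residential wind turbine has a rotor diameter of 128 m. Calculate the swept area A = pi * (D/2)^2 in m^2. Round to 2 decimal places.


Compute the rotor radius:
  r = D / 2 = 128 / 2 = 64.0 m
Calculate swept area:
  A = pi * r^2 = pi * 64.0^2
  A = 12867.96 m^2

12867.96


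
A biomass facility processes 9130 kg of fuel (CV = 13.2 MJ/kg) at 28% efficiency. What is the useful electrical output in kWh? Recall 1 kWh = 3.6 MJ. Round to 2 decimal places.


Total energy = mass * CV = 9130 * 13.2 = 120516.0 MJ
Useful energy = total * eta = 120516.0 * 0.28 = 33744.48 MJ
Convert to kWh: 33744.48 / 3.6
Useful energy = 9373.47 kWh

9373.47


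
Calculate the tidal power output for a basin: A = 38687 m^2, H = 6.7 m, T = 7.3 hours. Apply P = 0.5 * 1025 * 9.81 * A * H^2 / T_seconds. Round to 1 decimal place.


Convert period to seconds: T = 7.3 * 3600 = 26280.0 s
H^2 = 6.7^2 = 44.89
P = 0.5 * rho * g * A * H^2 / T
P = 0.5 * 1025 * 9.81 * 38687 * 44.89 / 26280.0
P = 332240.2 W

332240.2


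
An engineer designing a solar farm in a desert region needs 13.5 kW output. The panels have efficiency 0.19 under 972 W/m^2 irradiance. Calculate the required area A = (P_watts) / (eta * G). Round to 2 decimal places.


Convert target power to watts: P = 13.5 * 1000 = 13500.0 W
Compute denominator: eta * G = 0.19 * 972 = 184.68
Required area A = P / (eta * G) = 13500.0 / 184.68
A = 73.10 m^2

73.10


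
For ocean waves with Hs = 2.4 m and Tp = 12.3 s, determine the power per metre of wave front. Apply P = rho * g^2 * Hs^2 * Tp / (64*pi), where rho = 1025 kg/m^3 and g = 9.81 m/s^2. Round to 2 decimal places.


Apply wave power formula:
  g^2 = 9.81^2 = 96.2361
  Hs^2 = 2.4^2 = 5.76
  Numerator = rho * g^2 * Hs^2 * Tp = 1025 * 96.2361 * 5.76 * 12.3 = 6988588.59
  Denominator = 64 * pi = 201.0619
  P = 6988588.59 / 201.0619 = 34758.39 W/m

34758.39


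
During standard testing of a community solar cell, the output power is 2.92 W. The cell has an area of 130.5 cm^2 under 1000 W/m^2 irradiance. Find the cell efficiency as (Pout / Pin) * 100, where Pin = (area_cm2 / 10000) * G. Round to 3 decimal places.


First compute the input power:
  Pin = area_cm2 / 10000 * G = 130.5 / 10000 * 1000 = 13.05 W
Then compute efficiency:
  Efficiency = (Pout / Pin) * 100 = (2.92 / 13.05) * 100
  Efficiency = 22.375%

22.375


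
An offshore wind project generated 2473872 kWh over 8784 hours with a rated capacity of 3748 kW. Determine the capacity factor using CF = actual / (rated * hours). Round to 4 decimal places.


Capacity factor = actual output / maximum possible output
Maximum possible = rated * hours = 3748 * 8784 = 32922432 kWh
CF = 2473872 / 32922432
CF = 0.0751

0.0751


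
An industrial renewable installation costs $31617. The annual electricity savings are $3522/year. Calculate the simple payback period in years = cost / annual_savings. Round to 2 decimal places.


Simple payback period = initial cost / annual savings
Payback = 31617 / 3522
Payback = 8.98 years

8.98


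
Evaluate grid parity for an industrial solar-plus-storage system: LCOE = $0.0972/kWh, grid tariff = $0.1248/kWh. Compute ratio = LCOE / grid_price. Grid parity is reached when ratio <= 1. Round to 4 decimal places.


Compare LCOE to grid price:
  LCOE = $0.0972/kWh, Grid price = $0.1248/kWh
  Ratio = LCOE / grid_price = 0.0972 / 0.1248 = 0.7788
  Grid parity achieved (ratio <= 1)? yes

0.7788


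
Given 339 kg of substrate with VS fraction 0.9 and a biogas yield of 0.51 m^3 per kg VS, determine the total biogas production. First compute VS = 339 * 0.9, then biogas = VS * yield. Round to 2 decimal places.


Compute volatile solids:
  VS = mass * VS_fraction = 339 * 0.9 = 305.1 kg
Calculate biogas volume:
  Biogas = VS * specific_yield = 305.1 * 0.51
  Biogas = 155.60 m^3

155.60


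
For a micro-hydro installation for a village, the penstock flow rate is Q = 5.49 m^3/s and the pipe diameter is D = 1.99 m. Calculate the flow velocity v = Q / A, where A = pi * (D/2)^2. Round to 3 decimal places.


Compute pipe cross-sectional area:
  A = pi * (D/2)^2 = pi * (1.99/2)^2 = 3.1103 m^2
Calculate velocity:
  v = Q / A = 5.49 / 3.1103
  v = 1.765 m/s

1.765


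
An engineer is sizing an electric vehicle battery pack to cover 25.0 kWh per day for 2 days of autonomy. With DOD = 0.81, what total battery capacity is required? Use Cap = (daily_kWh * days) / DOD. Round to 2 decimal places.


Total energy needed = daily * days = 25.0 * 2 = 50.0 kWh
Account for depth of discharge:
  Cap = total_energy / DOD = 50.0 / 0.81
  Cap = 61.73 kWh

61.73


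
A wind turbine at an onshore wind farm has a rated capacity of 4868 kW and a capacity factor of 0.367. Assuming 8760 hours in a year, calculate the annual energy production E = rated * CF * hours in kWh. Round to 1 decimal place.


Annual energy = rated_kW * capacity_factor * hours_per_year
Given: P_rated = 4868 kW, CF = 0.367, hours = 8760
E = 4868 * 0.367 * 8760
E = 15650230.6 kWh

15650230.6


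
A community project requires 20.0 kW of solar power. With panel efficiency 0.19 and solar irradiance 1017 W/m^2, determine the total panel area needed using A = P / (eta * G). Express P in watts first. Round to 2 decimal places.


Convert target power to watts: P = 20.0 * 1000 = 20000.0 W
Compute denominator: eta * G = 0.19 * 1017 = 193.23
Required area A = P / (eta * G) = 20000.0 / 193.23
A = 103.50 m^2

103.50


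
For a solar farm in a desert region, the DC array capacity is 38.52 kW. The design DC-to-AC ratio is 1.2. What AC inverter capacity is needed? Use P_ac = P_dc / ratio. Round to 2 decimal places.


The inverter AC capacity is determined by the DC/AC ratio.
Given: P_dc = 38.52 kW, DC/AC ratio = 1.2
P_ac = P_dc / ratio = 38.52 / 1.2
P_ac = 32.10 kW

32.10


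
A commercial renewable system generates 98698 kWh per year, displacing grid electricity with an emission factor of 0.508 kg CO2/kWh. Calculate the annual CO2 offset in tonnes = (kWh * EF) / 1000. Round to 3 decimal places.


CO2 offset in kg = generation * emission_factor
CO2 offset = 98698 * 0.508 = 50138.58 kg
Convert to tonnes:
  CO2 offset = 50138.58 / 1000 = 50.139 tonnes

50.139


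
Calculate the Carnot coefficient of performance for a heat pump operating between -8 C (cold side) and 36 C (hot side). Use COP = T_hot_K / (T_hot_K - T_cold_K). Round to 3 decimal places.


Convert to Kelvin:
  T_hot = 36 + 273.15 = 309.15 K
  T_cold = -8 + 273.15 = 265.15 K
Apply Carnot COP formula:
  COP = T_hot_K / (T_hot_K - T_cold_K) = 309.15 / 44.0
  COP = 7.026

7.026


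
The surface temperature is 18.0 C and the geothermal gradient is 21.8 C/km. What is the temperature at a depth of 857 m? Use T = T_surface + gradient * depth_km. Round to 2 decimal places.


Convert depth to km: 857 / 1000 = 0.857 km
Temperature increase = gradient * depth_km = 21.8 * 0.857 = 18.68 C
Temperature at depth = T_surface + delta_T = 18.0 + 18.68
T = 36.68 C

36.68


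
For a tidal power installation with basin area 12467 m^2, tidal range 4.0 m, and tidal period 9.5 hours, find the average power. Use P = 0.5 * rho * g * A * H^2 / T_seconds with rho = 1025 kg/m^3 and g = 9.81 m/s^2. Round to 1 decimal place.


Convert period to seconds: T = 9.5 * 3600 = 34200.0 s
H^2 = 4.0^2 = 16.0
P = 0.5 * rho * g * A * H^2 / T
P = 0.5 * 1025 * 9.81 * 12467 * 16.0 / 34200.0
P = 29323.7 W

29323.7


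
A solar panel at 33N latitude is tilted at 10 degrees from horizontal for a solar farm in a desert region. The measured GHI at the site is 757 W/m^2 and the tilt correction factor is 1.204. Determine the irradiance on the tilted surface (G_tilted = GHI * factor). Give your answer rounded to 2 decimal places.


Identify the given values:
  GHI = 757 W/m^2, tilt correction factor = 1.204
Apply the formula G_tilted = GHI * factor:
  G_tilted = 757 * 1.204
  G_tilted = 911.43 W/m^2

911.43


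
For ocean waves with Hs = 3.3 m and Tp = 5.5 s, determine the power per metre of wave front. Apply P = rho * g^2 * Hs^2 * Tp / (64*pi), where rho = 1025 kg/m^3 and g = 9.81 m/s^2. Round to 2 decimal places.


Apply wave power formula:
  g^2 = 9.81^2 = 96.2361
  Hs^2 = 3.3^2 = 10.89
  Numerator = rho * g^2 * Hs^2 * Tp = 1025 * 96.2361 * 10.89 * 5.5 = 5908162.74
  Denominator = 64 * pi = 201.0619
  P = 5908162.74 / 201.0619 = 29384.79 W/m

29384.79


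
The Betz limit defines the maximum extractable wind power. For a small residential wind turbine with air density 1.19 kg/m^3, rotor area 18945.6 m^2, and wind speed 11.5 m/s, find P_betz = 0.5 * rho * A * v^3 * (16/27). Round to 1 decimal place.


The Betz coefficient Cp_max = 16/27 = 0.5926
v^3 = 11.5^3 = 1520.875
P_betz = 0.5 * rho * A * v^3 * Cp_max
P_betz = 0.5 * 1.19 * 18945.6 * 1520.875 * 0.5926
P_betz = 10159564.0 W

10159564.0


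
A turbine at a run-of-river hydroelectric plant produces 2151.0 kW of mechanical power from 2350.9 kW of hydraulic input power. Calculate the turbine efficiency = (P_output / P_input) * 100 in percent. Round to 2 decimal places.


Turbine efficiency = (output power / input power) * 100
eta = (2151.0 / 2350.9) * 100
eta = 91.50%

91.50


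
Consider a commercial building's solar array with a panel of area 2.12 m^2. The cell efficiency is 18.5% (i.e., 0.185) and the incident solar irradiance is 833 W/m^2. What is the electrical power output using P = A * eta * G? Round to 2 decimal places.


Use the solar power formula P = A * eta * G.
Given: A = 2.12 m^2, eta = 0.185, G = 833 W/m^2
P = 2.12 * 0.185 * 833
P = 326.70 W

326.70


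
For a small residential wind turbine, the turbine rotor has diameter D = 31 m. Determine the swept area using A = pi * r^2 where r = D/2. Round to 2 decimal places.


Compute the rotor radius:
  r = D / 2 = 31 / 2 = 15.5 m
Calculate swept area:
  A = pi * r^2 = pi * 15.5^2
  A = 754.77 m^2

754.77


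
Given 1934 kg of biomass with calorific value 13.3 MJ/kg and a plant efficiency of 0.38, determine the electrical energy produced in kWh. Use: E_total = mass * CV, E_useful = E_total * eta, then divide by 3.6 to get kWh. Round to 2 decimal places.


Total energy = mass * CV = 1934 * 13.3 = 25722.2 MJ
Useful energy = total * eta = 25722.2 * 0.38 = 9774.44 MJ
Convert to kWh: 9774.44 / 3.6
Useful energy = 2715.12 kWh

2715.12


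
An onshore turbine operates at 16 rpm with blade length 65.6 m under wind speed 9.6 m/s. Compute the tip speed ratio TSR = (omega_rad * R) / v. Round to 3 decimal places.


Convert rotational speed to rad/s:
  omega = 16 * 2 * pi / 60 = 1.6755 rad/s
Compute tip speed:
  v_tip = omega * R = 1.6755 * 65.6 = 109.914 m/s
Tip speed ratio:
  TSR = v_tip / v_wind = 109.914 / 9.6 = 11.449

11.449


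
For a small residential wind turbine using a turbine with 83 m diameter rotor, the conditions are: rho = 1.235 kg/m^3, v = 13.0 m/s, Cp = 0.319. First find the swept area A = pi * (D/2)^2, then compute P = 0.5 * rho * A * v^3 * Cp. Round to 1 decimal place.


Step 1 -- Compute swept area:
  A = pi * (D/2)^2 = pi * (83/2)^2 = 5410.61 m^2
Step 2 -- Apply wind power equation:
  P = 0.5 * rho * A * v^3 * Cp
  v^3 = 13.0^3 = 2197.0
  P = 0.5 * 1.235 * 5410.61 * 2197.0 * 0.319
  P = 2341551.8 W

2341551.8


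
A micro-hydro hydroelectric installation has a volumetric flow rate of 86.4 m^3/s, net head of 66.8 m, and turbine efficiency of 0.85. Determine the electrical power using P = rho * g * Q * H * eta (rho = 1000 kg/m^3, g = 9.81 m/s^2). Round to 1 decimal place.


Apply the hydropower formula P = rho * g * Q * H * eta
rho * g = 1000 * 9.81 = 9810.0
P = 9810.0 * 86.4 * 66.8 * 0.85
P = 48125819.5 W

48125819.5


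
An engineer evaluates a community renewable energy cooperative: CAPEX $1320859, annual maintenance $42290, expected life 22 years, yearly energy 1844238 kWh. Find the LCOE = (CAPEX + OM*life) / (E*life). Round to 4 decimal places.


Total cost = CAPEX + OM * lifetime = 1320859 + 42290 * 22 = 1320859 + 930380 = 2251239
Total generation = annual * lifetime = 1844238 * 22 = 40573236 kWh
LCOE = 2251239 / 40573236
LCOE = 0.0555 $/kWh

0.0555


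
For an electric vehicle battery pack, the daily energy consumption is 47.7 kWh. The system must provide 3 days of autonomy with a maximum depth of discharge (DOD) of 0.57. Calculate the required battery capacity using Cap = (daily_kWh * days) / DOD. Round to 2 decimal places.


Total energy needed = daily * days = 47.7 * 3 = 143.1 kWh
Account for depth of discharge:
  Cap = total_energy / DOD = 143.1 / 0.57
  Cap = 251.05 kWh

251.05


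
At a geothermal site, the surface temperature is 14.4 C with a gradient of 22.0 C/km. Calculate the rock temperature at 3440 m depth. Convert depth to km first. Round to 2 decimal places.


Convert depth to km: 3440 / 1000 = 3.44 km
Temperature increase = gradient * depth_km = 22.0 * 3.44 = 75.68 C
Temperature at depth = T_surface + delta_T = 14.4 + 75.68
T = 90.08 C

90.08


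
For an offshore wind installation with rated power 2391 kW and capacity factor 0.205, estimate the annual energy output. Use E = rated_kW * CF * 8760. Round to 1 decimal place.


Annual energy = rated_kW * capacity_factor * hours_per_year
Given: P_rated = 2391 kW, CF = 0.205, hours = 8760
E = 2391 * 0.205 * 8760
E = 4293757.8 kWh

4293757.8


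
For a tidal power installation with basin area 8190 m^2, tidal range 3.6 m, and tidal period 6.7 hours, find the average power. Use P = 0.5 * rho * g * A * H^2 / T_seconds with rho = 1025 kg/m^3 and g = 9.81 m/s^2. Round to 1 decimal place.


Convert period to seconds: T = 6.7 * 3600 = 24120.0 s
H^2 = 3.6^2 = 12.96
P = 0.5 * rho * g * A * H^2 / T
P = 0.5 * 1025 * 9.81 * 8190 * 12.96 / 24120.0
P = 22124.6 W

22124.6


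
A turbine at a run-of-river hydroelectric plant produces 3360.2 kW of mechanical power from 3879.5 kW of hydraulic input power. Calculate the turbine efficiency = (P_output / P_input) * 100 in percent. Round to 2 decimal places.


Turbine efficiency = (output power / input power) * 100
eta = (3360.2 / 3879.5) * 100
eta = 86.61%

86.61


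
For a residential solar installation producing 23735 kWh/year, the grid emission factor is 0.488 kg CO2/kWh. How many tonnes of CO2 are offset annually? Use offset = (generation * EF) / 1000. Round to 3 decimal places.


CO2 offset in kg = generation * emission_factor
CO2 offset = 23735 * 0.488 = 11582.68 kg
Convert to tonnes:
  CO2 offset = 11582.68 / 1000 = 11.583 tonnes

11.583


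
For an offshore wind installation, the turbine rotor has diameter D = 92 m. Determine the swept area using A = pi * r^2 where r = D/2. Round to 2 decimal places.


Compute the rotor radius:
  r = D / 2 = 92 / 2 = 46.0 m
Calculate swept area:
  A = pi * r^2 = pi * 46.0^2
  A = 6647.61 m^2

6647.61


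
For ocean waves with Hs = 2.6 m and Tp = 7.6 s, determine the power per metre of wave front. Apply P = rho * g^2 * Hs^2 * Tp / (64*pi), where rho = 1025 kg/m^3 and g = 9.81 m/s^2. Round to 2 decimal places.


Apply wave power formula:
  g^2 = 9.81^2 = 96.2361
  Hs^2 = 2.6^2 = 6.76
  Numerator = rho * g^2 * Hs^2 * Tp = 1025 * 96.2361 * 6.76 * 7.6 = 5067831.52
  Denominator = 64 * pi = 201.0619
  P = 5067831.52 / 201.0619 = 25205.33 W/m

25205.33


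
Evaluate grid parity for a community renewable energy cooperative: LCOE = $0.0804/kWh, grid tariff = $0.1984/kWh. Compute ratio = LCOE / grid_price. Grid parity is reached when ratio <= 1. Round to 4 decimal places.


Compare LCOE to grid price:
  LCOE = $0.0804/kWh, Grid price = $0.1984/kWh
  Ratio = LCOE / grid_price = 0.0804 / 0.1984 = 0.4052
  Grid parity achieved (ratio <= 1)? yes

0.4052


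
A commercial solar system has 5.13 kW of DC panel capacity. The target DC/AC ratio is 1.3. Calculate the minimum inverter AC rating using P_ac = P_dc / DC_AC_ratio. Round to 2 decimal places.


The inverter AC capacity is determined by the DC/AC ratio.
Given: P_dc = 5.13 kW, DC/AC ratio = 1.3
P_ac = P_dc / ratio = 5.13 / 1.3
P_ac = 3.95 kW

3.95


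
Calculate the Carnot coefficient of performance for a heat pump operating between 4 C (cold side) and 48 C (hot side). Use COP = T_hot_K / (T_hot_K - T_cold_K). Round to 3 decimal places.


Convert to Kelvin:
  T_hot = 48 + 273.15 = 321.15 K
  T_cold = 4 + 273.15 = 277.15 K
Apply Carnot COP formula:
  COP = T_hot_K / (T_hot_K - T_cold_K) = 321.15 / 44.0
  COP = 7.299

7.299


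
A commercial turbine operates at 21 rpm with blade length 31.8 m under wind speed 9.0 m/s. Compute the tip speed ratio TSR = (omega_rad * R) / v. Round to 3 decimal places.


Convert rotational speed to rad/s:
  omega = 21 * 2 * pi / 60 = 2.1991 rad/s
Compute tip speed:
  v_tip = omega * R = 2.1991 * 31.8 = 69.932 m/s
Tip speed ratio:
  TSR = v_tip / v_wind = 69.932 / 9.0 = 7.770

7.770


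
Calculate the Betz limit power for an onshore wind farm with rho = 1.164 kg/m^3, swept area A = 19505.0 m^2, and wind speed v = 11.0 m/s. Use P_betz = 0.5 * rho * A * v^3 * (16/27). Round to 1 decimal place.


The Betz coefficient Cp_max = 16/27 = 0.5926
v^3 = 11.0^3 = 1331.0
P_betz = 0.5 * rho * A * v^3 * Cp_max
P_betz = 0.5 * 1.164 * 19505.0 * 1331.0 * 0.5926
P_betz = 8953713.9 W

8953713.9


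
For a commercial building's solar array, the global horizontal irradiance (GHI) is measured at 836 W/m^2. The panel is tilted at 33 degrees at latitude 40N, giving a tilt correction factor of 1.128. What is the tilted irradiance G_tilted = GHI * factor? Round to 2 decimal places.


Identify the given values:
  GHI = 836 W/m^2, tilt correction factor = 1.128
Apply the formula G_tilted = GHI * factor:
  G_tilted = 836 * 1.128
  G_tilted = 943.01 W/m^2

943.01


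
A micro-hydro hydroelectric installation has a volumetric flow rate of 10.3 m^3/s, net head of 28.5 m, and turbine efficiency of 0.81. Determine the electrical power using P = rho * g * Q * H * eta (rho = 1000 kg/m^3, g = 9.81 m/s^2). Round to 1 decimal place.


Apply the hydropower formula P = rho * g * Q * H * eta
rho * g = 1000 * 9.81 = 9810.0
P = 9810.0 * 10.3 * 28.5 * 0.81
P = 2332577.7 W

2332577.7


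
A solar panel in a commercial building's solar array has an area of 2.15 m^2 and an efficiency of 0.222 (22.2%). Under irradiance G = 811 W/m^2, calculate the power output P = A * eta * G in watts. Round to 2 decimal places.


Use the solar power formula P = A * eta * G.
Given: A = 2.15 m^2, eta = 0.222, G = 811 W/m^2
P = 2.15 * 0.222 * 811
P = 387.09 W

387.09


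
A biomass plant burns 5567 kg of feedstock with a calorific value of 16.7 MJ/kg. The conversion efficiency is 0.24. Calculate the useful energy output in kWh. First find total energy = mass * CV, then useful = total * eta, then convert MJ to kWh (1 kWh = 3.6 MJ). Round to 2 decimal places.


Total energy = mass * CV = 5567 * 16.7 = 92968.9 MJ
Useful energy = total * eta = 92968.9 * 0.24 = 22312.54 MJ
Convert to kWh: 22312.54 / 3.6
Useful energy = 6197.93 kWh

6197.93


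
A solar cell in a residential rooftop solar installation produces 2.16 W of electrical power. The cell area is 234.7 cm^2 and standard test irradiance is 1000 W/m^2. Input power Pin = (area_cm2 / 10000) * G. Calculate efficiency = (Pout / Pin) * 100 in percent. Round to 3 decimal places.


First compute the input power:
  Pin = area_cm2 / 10000 * G = 234.7 / 10000 * 1000 = 23.47 W
Then compute efficiency:
  Efficiency = (Pout / Pin) * 100 = (2.16 / 23.47) * 100
  Efficiency = 9.203%

9.203
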